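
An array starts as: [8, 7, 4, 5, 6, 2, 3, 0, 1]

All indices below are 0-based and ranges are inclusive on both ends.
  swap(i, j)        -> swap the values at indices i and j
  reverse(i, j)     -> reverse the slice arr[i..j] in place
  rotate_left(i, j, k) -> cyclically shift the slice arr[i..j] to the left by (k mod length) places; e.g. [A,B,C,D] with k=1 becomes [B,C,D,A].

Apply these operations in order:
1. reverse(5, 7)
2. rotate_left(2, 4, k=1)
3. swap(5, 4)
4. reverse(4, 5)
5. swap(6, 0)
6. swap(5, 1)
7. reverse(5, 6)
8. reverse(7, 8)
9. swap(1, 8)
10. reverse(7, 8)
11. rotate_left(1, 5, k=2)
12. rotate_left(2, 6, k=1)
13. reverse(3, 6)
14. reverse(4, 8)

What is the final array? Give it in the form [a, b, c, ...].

Answer: [3, 6, 8, 4, 1, 0, 2, 5, 7]

Derivation:
After 1 (reverse(5, 7)): [8, 7, 4, 5, 6, 0, 3, 2, 1]
After 2 (rotate_left(2, 4, k=1)): [8, 7, 5, 6, 4, 0, 3, 2, 1]
After 3 (swap(5, 4)): [8, 7, 5, 6, 0, 4, 3, 2, 1]
After 4 (reverse(4, 5)): [8, 7, 5, 6, 4, 0, 3, 2, 1]
After 5 (swap(6, 0)): [3, 7, 5, 6, 4, 0, 8, 2, 1]
After 6 (swap(5, 1)): [3, 0, 5, 6, 4, 7, 8, 2, 1]
After 7 (reverse(5, 6)): [3, 0, 5, 6, 4, 8, 7, 2, 1]
After 8 (reverse(7, 8)): [3, 0, 5, 6, 4, 8, 7, 1, 2]
After 9 (swap(1, 8)): [3, 2, 5, 6, 4, 8, 7, 1, 0]
After 10 (reverse(7, 8)): [3, 2, 5, 6, 4, 8, 7, 0, 1]
After 11 (rotate_left(1, 5, k=2)): [3, 6, 4, 8, 2, 5, 7, 0, 1]
After 12 (rotate_left(2, 6, k=1)): [3, 6, 8, 2, 5, 7, 4, 0, 1]
After 13 (reverse(3, 6)): [3, 6, 8, 4, 7, 5, 2, 0, 1]
After 14 (reverse(4, 8)): [3, 6, 8, 4, 1, 0, 2, 5, 7]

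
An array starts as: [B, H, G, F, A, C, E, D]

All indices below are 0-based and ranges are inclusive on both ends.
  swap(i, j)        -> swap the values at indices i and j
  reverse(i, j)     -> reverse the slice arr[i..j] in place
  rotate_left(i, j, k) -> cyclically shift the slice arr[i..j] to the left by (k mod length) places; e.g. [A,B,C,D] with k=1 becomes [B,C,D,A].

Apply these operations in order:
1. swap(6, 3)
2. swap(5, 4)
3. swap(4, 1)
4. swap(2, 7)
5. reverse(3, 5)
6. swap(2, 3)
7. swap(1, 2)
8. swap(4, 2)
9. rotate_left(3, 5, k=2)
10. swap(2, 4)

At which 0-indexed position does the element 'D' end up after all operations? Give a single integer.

After 1 (swap(6, 3)): [B, H, G, E, A, C, F, D]
After 2 (swap(5, 4)): [B, H, G, E, C, A, F, D]
After 3 (swap(4, 1)): [B, C, G, E, H, A, F, D]
After 4 (swap(2, 7)): [B, C, D, E, H, A, F, G]
After 5 (reverse(3, 5)): [B, C, D, A, H, E, F, G]
After 6 (swap(2, 3)): [B, C, A, D, H, E, F, G]
After 7 (swap(1, 2)): [B, A, C, D, H, E, F, G]
After 8 (swap(4, 2)): [B, A, H, D, C, E, F, G]
After 9 (rotate_left(3, 5, k=2)): [B, A, H, E, D, C, F, G]
After 10 (swap(2, 4)): [B, A, D, E, H, C, F, G]

Answer: 2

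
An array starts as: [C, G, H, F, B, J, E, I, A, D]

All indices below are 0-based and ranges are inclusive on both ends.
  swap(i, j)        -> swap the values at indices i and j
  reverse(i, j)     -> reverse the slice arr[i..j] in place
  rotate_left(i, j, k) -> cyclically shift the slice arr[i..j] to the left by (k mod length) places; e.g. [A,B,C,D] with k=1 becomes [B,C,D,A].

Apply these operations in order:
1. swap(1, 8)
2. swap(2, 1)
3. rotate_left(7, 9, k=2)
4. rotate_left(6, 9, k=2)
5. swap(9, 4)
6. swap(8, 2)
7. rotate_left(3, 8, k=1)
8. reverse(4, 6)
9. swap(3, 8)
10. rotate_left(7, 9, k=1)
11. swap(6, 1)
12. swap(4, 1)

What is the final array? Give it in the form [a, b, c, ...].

Answer: [C, G, E, F, J, I, H, D, B, A]

Derivation:
After 1 (swap(1, 8)): [C, A, H, F, B, J, E, I, G, D]
After 2 (swap(2, 1)): [C, H, A, F, B, J, E, I, G, D]
After 3 (rotate_left(7, 9, k=2)): [C, H, A, F, B, J, E, D, I, G]
After 4 (rotate_left(6, 9, k=2)): [C, H, A, F, B, J, I, G, E, D]
After 5 (swap(9, 4)): [C, H, A, F, D, J, I, G, E, B]
After 6 (swap(8, 2)): [C, H, E, F, D, J, I, G, A, B]
After 7 (rotate_left(3, 8, k=1)): [C, H, E, D, J, I, G, A, F, B]
After 8 (reverse(4, 6)): [C, H, E, D, G, I, J, A, F, B]
After 9 (swap(3, 8)): [C, H, E, F, G, I, J, A, D, B]
After 10 (rotate_left(7, 9, k=1)): [C, H, E, F, G, I, J, D, B, A]
After 11 (swap(6, 1)): [C, J, E, F, G, I, H, D, B, A]
After 12 (swap(4, 1)): [C, G, E, F, J, I, H, D, B, A]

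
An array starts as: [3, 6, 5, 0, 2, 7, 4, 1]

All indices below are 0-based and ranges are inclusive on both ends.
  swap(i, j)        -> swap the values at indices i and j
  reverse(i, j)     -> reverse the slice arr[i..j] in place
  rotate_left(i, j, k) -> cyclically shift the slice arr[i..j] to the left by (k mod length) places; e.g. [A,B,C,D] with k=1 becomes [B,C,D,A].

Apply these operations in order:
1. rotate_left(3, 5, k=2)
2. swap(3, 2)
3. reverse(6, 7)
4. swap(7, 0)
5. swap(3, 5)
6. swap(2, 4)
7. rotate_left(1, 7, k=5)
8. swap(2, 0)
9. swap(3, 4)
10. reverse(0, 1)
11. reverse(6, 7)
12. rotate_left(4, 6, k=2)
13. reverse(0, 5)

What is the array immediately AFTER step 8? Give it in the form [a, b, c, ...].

Answer: [3, 1, 4, 6, 0, 2, 7, 5]

Derivation:
After 1 (rotate_left(3, 5, k=2)): [3, 6, 5, 7, 0, 2, 4, 1]
After 2 (swap(3, 2)): [3, 6, 7, 5, 0, 2, 4, 1]
After 3 (reverse(6, 7)): [3, 6, 7, 5, 0, 2, 1, 4]
After 4 (swap(7, 0)): [4, 6, 7, 5, 0, 2, 1, 3]
After 5 (swap(3, 5)): [4, 6, 7, 2, 0, 5, 1, 3]
After 6 (swap(2, 4)): [4, 6, 0, 2, 7, 5, 1, 3]
After 7 (rotate_left(1, 7, k=5)): [4, 1, 3, 6, 0, 2, 7, 5]
After 8 (swap(2, 0)): [3, 1, 4, 6, 0, 2, 7, 5]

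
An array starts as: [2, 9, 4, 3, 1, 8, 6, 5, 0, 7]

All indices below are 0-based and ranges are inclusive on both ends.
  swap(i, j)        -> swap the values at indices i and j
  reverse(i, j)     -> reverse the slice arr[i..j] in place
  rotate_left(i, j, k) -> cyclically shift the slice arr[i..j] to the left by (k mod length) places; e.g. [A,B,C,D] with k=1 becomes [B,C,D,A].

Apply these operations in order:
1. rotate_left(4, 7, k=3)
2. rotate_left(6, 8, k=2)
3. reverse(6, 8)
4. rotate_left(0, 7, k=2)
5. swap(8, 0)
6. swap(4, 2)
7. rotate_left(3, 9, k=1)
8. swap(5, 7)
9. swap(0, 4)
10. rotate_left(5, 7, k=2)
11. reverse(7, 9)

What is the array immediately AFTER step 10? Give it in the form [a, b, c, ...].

Answer: [8, 3, 6, 5, 0, 2, 4, 9, 7, 1]

Derivation:
After 1 (rotate_left(4, 7, k=3)): [2, 9, 4, 3, 5, 1, 8, 6, 0, 7]
After 2 (rotate_left(6, 8, k=2)): [2, 9, 4, 3, 5, 1, 0, 8, 6, 7]
After 3 (reverse(6, 8)): [2, 9, 4, 3, 5, 1, 6, 8, 0, 7]
After 4 (rotate_left(0, 7, k=2)): [4, 3, 5, 1, 6, 8, 2, 9, 0, 7]
After 5 (swap(8, 0)): [0, 3, 5, 1, 6, 8, 2, 9, 4, 7]
After 6 (swap(4, 2)): [0, 3, 6, 1, 5, 8, 2, 9, 4, 7]
After 7 (rotate_left(3, 9, k=1)): [0, 3, 6, 5, 8, 2, 9, 4, 7, 1]
After 8 (swap(5, 7)): [0, 3, 6, 5, 8, 4, 9, 2, 7, 1]
After 9 (swap(0, 4)): [8, 3, 6, 5, 0, 4, 9, 2, 7, 1]
After 10 (rotate_left(5, 7, k=2)): [8, 3, 6, 5, 0, 2, 4, 9, 7, 1]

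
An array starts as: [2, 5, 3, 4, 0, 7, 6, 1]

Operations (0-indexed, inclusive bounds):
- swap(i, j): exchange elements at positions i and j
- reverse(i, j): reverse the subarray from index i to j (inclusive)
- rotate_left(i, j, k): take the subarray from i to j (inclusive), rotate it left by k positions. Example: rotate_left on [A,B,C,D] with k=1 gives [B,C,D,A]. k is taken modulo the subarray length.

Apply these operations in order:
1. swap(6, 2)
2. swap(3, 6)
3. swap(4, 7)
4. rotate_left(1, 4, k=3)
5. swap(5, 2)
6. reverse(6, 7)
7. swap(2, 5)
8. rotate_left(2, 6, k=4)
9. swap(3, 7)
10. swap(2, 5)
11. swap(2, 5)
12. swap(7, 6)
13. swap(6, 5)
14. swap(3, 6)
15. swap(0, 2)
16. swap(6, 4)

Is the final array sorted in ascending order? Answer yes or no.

Answer: yes

Derivation:
After 1 (swap(6, 2)): [2, 5, 6, 4, 0, 7, 3, 1]
After 2 (swap(3, 6)): [2, 5, 6, 3, 0, 7, 4, 1]
After 3 (swap(4, 7)): [2, 5, 6, 3, 1, 7, 4, 0]
After 4 (rotate_left(1, 4, k=3)): [2, 1, 5, 6, 3, 7, 4, 0]
After 5 (swap(5, 2)): [2, 1, 7, 6, 3, 5, 4, 0]
After 6 (reverse(6, 7)): [2, 1, 7, 6, 3, 5, 0, 4]
After 7 (swap(2, 5)): [2, 1, 5, 6, 3, 7, 0, 4]
After 8 (rotate_left(2, 6, k=4)): [2, 1, 0, 5, 6, 3, 7, 4]
After 9 (swap(3, 7)): [2, 1, 0, 4, 6, 3, 7, 5]
After 10 (swap(2, 5)): [2, 1, 3, 4, 6, 0, 7, 5]
After 11 (swap(2, 5)): [2, 1, 0, 4, 6, 3, 7, 5]
After 12 (swap(7, 6)): [2, 1, 0, 4, 6, 3, 5, 7]
After 13 (swap(6, 5)): [2, 1, 0, 4, 6, 5, 3, 7]
After 14 (swap(3, 6)): [2, 1, 0, 3, 6, 5, 4, 7]
After 15 (swap(0, 2)): [0, 1, 2, 3, 6, 5, 4, 7]
After 16 (swap(6, 4)): [0, 1, 2, 3, 4, 5, 6, 7]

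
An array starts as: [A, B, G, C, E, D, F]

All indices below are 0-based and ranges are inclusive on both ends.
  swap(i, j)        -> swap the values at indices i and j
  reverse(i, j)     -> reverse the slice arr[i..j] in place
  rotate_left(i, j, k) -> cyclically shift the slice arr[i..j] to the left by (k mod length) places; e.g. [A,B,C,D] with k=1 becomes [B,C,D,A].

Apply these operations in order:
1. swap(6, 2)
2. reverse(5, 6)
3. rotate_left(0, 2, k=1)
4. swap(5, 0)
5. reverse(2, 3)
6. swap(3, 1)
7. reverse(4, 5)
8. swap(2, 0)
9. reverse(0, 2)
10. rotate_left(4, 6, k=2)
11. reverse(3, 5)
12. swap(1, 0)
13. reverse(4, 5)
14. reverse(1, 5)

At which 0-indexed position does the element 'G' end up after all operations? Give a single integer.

Answer: 5

Derivation:
After 1 (swap(6, 2)): [A, B, F, C, E, D, G]
After 2 (reverse(5, 6)): [A, B, F, C, E, G, D]
After 3 (rotate_left(0, 2, k=1)): [B, F, A, C, E, G, D]
After 4 (swap(5, 0)): [G, F, A, C, E, B, D]
After 5 (reverse(2, 3)): [G, F, C, A, E, B, D]
After 6 (swap(3, 1)): [G, A, C, F, E, B, D]
After 7 (reverse(4, 5)): [G, A, C, F, B, E, D]
After 8 (swap(2, 0)): [C, A, G, F, B, E, D]
After 9 (reverse(0, 2)): [G, A, C, F, B, E, D]
After 10 (rotate_left(4, 6, k=2)): [G, A, C, F, D, B, E]
After 11 (reverse(3, 5)): [G, A, C, B, D, F, E]
After 12 (swap(1, 0)): [A, G, C, B, D, F, E]
After 13 (reverse(4, 5)): [A, G, C, B, F, D, E]
After 14 (reverse(1, 5)): [A, D, F, B, C, G, E]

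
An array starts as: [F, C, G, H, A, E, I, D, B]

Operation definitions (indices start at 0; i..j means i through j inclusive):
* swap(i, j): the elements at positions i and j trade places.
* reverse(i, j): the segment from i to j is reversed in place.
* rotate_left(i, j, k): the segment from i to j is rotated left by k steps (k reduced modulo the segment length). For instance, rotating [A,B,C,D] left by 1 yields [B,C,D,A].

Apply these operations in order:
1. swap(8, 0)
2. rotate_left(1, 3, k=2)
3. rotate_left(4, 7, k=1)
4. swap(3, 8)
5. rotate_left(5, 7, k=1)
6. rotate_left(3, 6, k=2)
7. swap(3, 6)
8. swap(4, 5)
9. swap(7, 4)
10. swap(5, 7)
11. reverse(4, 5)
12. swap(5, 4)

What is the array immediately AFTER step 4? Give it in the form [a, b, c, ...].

After 1 (swap(8, 0)): [B, C, G, H, A, E, I, D, F]
After 2 (rotate_left(1, 3, k=2)): [B, H, C, G, A, E, I, D, F]
After 3 (rotate_left(4, 7, k=1)): [B, H, C, G, E, I, D, A, F]
After 4 (swap(3, 8)): [B, H, C, F, E, I, D, A, G]

Answer: [B, H, C, F, E, I, D, A, G]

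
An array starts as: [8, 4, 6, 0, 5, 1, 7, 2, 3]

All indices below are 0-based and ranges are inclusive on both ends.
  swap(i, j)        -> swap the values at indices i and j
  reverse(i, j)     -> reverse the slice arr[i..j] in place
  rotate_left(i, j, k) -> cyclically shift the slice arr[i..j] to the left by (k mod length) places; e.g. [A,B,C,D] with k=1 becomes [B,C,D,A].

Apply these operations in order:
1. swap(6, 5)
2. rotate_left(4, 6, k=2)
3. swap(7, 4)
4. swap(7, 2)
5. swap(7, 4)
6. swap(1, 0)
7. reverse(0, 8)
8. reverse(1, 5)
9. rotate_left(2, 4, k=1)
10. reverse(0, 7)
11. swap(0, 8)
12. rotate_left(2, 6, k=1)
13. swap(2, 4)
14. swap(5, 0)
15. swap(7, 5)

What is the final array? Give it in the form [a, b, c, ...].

Answer: [0, 1, 5, 7, 6, 3, 2, 4, 8]

Derivation:
After 1 (swap(6, 5)): [8, 4, 6, 0, 5, 7, 1, 2, 3]
After 2 (rotate_left(4, 6, k=2)): [8, 4, 6, 0, 1, 5, 7, 2, 3]
After 3 (swap(7, 4)): [8, 4, 6, 0, 2, 5, 7, 1, 3]
After 4 (swap(7, 2)): [8, 4, 1, 0, 2, 5, 7, 6, 3]
After 5 (swap(7, 4)): [8, 4, 1, 0, 6, 5, 7, 2, 3]
After 6 (swap(1, 0)): [4, 8, 1, 0, 6, 5, 7, 2, 3]
After 7 (reverse(0, 8)): [3, 2, 7, 5, 6, 0, 1, 8, 4]
After 8 (reverse(1, 5)): [3, 0, 6, 5, 7, 2, 1, 8, 4]
After 9 (rotate_left(2, 4, k=1)): [3, 0, 5, 7, 6, 2, 1, 8, 4]
After 10 (reverse(0, 7)): [8, 1, 2, 6, 7, 5, 0, 3, 4]
After 11 (swap(0, 8)): [4, 1, 2, 6, 7, 5, 0, 3, 8]
After 12 (rotate_left(2, 6, k=1)): [4, 1, 6, 7, 5, 0, 2, 3, 8]
After 13 (swap(2, 4)): [4, 1, 5, 7, 6, 0, 2, 3, 8]
After 14 (swap(5, 0)): [0, 1, 5, 7, 6, 4, 2, 3, 8]
After 15 (swap(7, 5)): [0, 1, 5, 7, 6, 3, 2, 4, 8]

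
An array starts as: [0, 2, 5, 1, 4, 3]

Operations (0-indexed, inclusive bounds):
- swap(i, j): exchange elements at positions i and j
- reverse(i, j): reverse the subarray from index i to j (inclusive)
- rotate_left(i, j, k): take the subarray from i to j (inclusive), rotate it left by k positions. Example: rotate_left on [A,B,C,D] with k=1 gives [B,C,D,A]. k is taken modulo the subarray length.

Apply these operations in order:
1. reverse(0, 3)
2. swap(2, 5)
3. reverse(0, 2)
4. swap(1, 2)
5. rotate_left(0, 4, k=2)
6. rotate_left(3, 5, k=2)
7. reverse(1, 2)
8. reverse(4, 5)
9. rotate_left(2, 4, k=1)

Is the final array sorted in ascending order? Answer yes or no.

Answer: no

Derivation:
After 1 (reverse(0, 3)): [1, 5, 2, 0, 4, 3]
After 2 (swap(2, 5)): [1, 5, 3, 0, 4, 2]
After 3 (reverse(0, 2)): [3, 5, 1, 0, 4, 2]
After 4 (swap(1, 2)): [3, 1, 5, 0, 4, 2]
After 5 (rotate_left(0, 4, k=2)): [5, 0, 4, 3, 1, 2]
After 6 (rotate_left(3, 5, k=2)): [5, 0, 4, 2, 3, 1]
After 7 (reverse(1, 2)): [5, 4, 0, 2, 3, 1]
After 8 (reverse(4, 5)): [5, 4, 0, 2, 1, 3]
After 9 (rotate_left(2, 4, k=1)): [5, 4, 2, 1, 0, 3]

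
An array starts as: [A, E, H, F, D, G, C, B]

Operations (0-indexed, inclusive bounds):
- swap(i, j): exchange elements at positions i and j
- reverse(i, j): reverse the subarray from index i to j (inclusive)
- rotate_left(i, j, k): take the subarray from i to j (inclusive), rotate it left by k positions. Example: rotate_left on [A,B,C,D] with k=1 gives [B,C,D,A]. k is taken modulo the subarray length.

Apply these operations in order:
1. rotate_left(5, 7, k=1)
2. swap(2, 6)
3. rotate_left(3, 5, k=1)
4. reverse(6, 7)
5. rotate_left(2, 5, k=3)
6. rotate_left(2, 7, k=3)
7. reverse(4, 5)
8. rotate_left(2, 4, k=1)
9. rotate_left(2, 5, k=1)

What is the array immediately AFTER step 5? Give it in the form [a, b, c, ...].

Answer: [A, E, F, B, D, C, G, H]

Derivation:
After 1 (rotate_left(5, 7, k=1)): [A, E, H, F, D, C, B, G]
After 2 (swap(2, 6)): [A, E, B, F, D, C, H, G]
After 3 (rotate_left(3, 5, k=1)): [A, E, B, D, C, F, H, G]
After 4 (reverse(6, 7)): [A, E, B, D, C, F, G, H]
After 5 (rotate_left(2, 5, k=3)): [A, E, F, B, D, C, G, H]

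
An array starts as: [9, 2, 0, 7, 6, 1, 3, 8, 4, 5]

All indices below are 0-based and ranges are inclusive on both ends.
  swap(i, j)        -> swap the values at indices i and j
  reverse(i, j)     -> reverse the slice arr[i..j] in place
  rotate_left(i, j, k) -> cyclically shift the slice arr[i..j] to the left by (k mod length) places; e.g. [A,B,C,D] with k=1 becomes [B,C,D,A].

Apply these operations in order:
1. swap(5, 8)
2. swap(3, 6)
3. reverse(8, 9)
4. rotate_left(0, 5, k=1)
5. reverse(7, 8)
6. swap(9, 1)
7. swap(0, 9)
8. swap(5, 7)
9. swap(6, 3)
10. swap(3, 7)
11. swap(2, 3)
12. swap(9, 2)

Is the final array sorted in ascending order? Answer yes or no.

After 1 (swap(5, 8)): [9, 2, 0, 7, 6, 4, 3, 8, 1, 5]
After 2 (swap(3, 6)): [9, 2, 0, 3, 6, 4, 7, 8, 1, 5]
After 3 (reverse(8, 9)): [9, 2, 0, 3, 6, 4, 7, 8, 5, 1]
After 4 (rotate_left(0, 5, k=1)): [2, 0, 3, 6, 4, 9, 7, 8, 5, 1]
After 5 (reverse(7, 8)): [2, 0, 3, 6, 4, 9, 7, 5, 8, 1]
After 6 (swap(9, 1)): [2, 1, 3, 6, 4, 9, 7, 5, 8, 0]
After 7 (swap(0, 9)): [0, 1, 3, 6, 4, 9, 7, 5, 8, 2]
After 8 (swap(5, 7)): [0, 1, 3, 6, 4, 5, 7, 9, 8, 2]
After 9 (swap(6, 3)): [0, 1, 3, 7, 4, 5, 6, 9, 8, 2]
After 10 (swap(3, 7)): [0, 1, 3, 9, 4, 5, 6, 7, 8, 2]
After 11 (swap(2, 3)): [0, 1, 9, 3, 4, 5, 6, 7, 8, 2]
After 12 (swap(9, 2)): [0, 1, 2, 3, 4, 5, 6, 7, 8, 9]

Answer: yes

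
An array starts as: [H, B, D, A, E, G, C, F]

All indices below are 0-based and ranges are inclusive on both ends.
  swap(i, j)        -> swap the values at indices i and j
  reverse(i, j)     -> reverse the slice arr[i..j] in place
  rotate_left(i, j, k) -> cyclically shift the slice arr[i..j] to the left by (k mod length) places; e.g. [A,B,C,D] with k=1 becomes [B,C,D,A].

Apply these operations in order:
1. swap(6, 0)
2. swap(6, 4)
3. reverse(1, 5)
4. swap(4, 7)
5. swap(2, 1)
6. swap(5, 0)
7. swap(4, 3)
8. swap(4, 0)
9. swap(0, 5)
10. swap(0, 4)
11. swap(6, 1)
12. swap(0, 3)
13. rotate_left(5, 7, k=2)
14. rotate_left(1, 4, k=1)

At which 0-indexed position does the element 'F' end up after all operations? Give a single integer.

Answer: 0

Derivation:
After 1 (swap(6, 0)): [C, B, D, A, E, G, H, F]
After 2 (swap(6, 4)): [C, B, D, A, H, G, E, F]
After 3 (reverse(1, 5)): [C, G, H, A, D, B, E, F]
After 4 (swap(4, 7)): [C, G, H, A, F, B, E, D]
After 5 (swap(2, 1)): [C, H, G, A, F, B, E, D]
After 6 (swap(5, 0)): [B, H, G, A, F, C, E, D]
After 7 (swap(4, 3)): [B, H, G, F, A, C, E, D]
After 8 (swap(4, 0)): [A, H, G, F, B, C, E, D]
After 9 (swap(0, 5)): [C, H, G, F, B, A, E, D]
After 10 (swap(0, 4)): [B, H, G, F, C, A, E, D]
After 11 (swap(6, 1)): [B, E, G, F, C, A, H, D]
After 12 (swap(0, 3)): [F, E, G, B, C, A, H, D]
After 13 (rotate_left(5, 7, k=2)): [F, E, G, B, C, D, A, H]
After 14 (rotate_left(1, 4, k=1)): [F, G, B, C, E, D, A, H]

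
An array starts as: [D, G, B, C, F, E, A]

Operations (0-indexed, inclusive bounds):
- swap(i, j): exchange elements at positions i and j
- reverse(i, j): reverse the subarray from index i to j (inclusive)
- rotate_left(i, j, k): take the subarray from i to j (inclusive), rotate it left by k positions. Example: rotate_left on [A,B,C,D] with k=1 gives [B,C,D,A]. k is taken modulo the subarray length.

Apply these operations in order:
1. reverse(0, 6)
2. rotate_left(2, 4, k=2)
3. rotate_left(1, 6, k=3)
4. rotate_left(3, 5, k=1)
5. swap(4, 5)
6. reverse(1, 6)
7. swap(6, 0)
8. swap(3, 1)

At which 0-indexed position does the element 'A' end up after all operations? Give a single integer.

After 1 (reverse(0, 6)): [A, E, F, C, B, G, D]
After 2 (rotate_left(2, 4, k=2)): [A, E, B, F, C, G, D]
After 3 (rotate_left(1, 6, k=3)): [A, C, G, D, E, B, F]
After 4 (rotate_left(3, 5, k=1)): [A, C, G, E, B, D, F]
After 5 (swap(4, 5)): [A, C, G, E, D, B, F]
After 6 (reverse(1, 6)): [A, F, B, D, E, G, C]
After 7 (swap(6, 0)): [C, F, B, D, E, G, A]
After 8 (swap(3, 1)): [C, D, B, F, E, G, A]

Answer: 6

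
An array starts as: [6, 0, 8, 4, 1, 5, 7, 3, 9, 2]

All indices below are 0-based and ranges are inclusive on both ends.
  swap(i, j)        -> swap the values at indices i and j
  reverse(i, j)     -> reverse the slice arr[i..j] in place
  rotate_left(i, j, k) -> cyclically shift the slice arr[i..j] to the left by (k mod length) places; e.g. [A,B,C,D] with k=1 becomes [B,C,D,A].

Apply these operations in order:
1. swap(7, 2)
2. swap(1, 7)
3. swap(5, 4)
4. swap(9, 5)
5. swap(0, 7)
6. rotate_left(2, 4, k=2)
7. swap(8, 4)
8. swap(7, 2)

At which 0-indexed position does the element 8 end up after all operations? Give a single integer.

After 1 (swap(7, 2)): [6, 0, 3, 4, 1, 5, 7, 8, 9, 2]
After 2 (swap(1, 7)): [6, 8, 3, 4, 1, 5, 7, 0, 9, 2]
After 3 (swap(5, 4)): [6, 8, 3, 4, 5, 1, 7, 0, 9, 2]
After 4 (swap(9, 5)): [6, 8, 3, 4, 5, 2, 7, 0, 9, 1]
After 5 (swap(0, 7)): [0, 8, 3, 4, 5, 2, 7, 6, 9, 1]
After 6 (rotate_left(2, 4, k=2)): [0, 8, 5, 3, 4, 2, 7, 6, 9, 1]
After 7 (swap(8, 4)): [0, 8, 5, 3, 9, 2, 7, 6, 4, 1]
After 8 (swap(7, 2)): [0, 8, 6, 3, 9, 2, 7, 5, 4, 1]

Answer: 1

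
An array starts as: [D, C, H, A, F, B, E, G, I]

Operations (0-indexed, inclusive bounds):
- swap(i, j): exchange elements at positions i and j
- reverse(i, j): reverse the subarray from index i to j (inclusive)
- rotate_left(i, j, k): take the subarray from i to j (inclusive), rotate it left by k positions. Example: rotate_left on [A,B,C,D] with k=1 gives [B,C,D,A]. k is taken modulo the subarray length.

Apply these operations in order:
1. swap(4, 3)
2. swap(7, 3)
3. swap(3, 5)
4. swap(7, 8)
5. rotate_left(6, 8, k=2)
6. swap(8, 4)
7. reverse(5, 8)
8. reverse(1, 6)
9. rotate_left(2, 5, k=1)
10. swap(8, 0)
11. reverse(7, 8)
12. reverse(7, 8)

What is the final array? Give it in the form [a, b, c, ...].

After 1 (swap(4, 3)): [D, C, H, F, A, B, E, G, I]
After 2 (swap(7, 3)): [D, C, H, G, A, B, E, F, I]
After 3 (swap(3, 5)): [D, C, H, B, A, G, E, F, I]
After 4 (swap(7, 8)): [D, C, H, B, A, G, E, I, F]
After 5 (rotate_left(6, 8, k=2)): [D, C, H, B, A, G, F, E, I]
After 6 (swap(8, 4)): [D, C, H, B, I, G, F, E, A]
After 7 (reverse(5, 8)): [D, C, H, B, I, A, E, F, G]
After 8 (reverse(1, 6)): [D, E, A, I, B, H, C, F, G]
After 9 (rotate_left(2, 5, k=1)): [D, E, I, B, H, A, C, F, G]
After 10 (swap(8, 0)): [G, E, I, B, H, A, C, F, D]
After 11 (reverse(7, 8)): [G, E, I, B, H, A, C, D, F]
After 12 (reverse(7, 8)): [G, E, I, B, H, A, C, F, D]

Answer: [G, E, I, B, H, A, C, F, D]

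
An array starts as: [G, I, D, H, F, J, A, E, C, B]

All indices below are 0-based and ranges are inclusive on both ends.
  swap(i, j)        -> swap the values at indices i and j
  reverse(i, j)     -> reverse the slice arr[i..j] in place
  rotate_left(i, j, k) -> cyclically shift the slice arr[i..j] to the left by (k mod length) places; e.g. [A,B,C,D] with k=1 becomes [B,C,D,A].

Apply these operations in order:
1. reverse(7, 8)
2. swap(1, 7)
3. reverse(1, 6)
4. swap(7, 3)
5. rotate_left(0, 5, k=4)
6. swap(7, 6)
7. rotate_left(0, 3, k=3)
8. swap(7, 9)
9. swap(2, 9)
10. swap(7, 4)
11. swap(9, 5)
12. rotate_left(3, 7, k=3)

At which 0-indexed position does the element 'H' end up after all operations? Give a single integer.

Answer: 1

Derivation:
After 1 (reverse(7, 8)): [G, I, D, H, F, J, A, C, E, B]
After 2 (swap(1, 7)): [G, C, D, H, F, J, A, I, E, B]
After 3 (reverse(1, 6)): [G, A, J, F, H, D, C, I, E, B]
After 4 (swap(7, 3)): [G, A, J, I, H, D, C, F, E, B]
After 5 (rotate_left(0, 5, k=4)): [H, D, G, A, J, I, C, F, E, B]
After 6 (swap(7, 6)): [H, D, G, A, J, I, F, C, E, B]
After 7 (rotate_left(0, 3, k=3)): [A, H, D, G, J, I, F, C, E, B]
After 8 (swap(7, 9)): [A, H, D, G, J, I, F, B, E, C]
After 9 (swap(2, 9)): [A, H, C, G, J, I, F, B, E, D]
After 10 (swap(7, 4)): [A, H, C, G, B, I, F, J, E, D]
After 11 (swap(9, 5)): [A, H, C, G, B, D, F, J, E, I]
After 12 (rotate_left(3, 7, k=3)): [A, H, C, F, J, G, B, D, E, I]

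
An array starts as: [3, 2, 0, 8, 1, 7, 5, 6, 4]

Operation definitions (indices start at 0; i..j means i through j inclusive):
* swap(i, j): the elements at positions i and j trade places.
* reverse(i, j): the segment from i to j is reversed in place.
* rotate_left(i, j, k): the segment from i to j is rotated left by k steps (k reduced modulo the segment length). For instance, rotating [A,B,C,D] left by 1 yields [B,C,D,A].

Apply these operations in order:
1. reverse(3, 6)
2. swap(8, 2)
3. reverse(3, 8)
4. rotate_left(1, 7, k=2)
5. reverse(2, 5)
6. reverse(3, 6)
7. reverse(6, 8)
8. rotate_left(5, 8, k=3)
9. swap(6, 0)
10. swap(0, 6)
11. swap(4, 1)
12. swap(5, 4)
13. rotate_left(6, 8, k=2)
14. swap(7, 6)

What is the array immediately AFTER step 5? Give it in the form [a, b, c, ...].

Answer: [3, 0, 7, 1, 8, 6, 2, 4, 5]

Derivation:
After 1 (reverse(3, 6)): [3, 2, 0, 5, 7, 1, 8, 6, 4]
After 2 (swap(8, 2)): [3, 2, 4, 5, 7, 1, 8, 6, 0]
After 3 (reverse(3, 8)): [3, 2, 4, 0, 6, 8, 1, 7, 5]
After 4 (rotate_left(1, 7, k=2)): [3, 0, 6, 8, 1, 7, 2, 4, 5]
After 5 (reverse(2, 5)): [3, 0, 7, 1, 8, 6, 2, 4, 5]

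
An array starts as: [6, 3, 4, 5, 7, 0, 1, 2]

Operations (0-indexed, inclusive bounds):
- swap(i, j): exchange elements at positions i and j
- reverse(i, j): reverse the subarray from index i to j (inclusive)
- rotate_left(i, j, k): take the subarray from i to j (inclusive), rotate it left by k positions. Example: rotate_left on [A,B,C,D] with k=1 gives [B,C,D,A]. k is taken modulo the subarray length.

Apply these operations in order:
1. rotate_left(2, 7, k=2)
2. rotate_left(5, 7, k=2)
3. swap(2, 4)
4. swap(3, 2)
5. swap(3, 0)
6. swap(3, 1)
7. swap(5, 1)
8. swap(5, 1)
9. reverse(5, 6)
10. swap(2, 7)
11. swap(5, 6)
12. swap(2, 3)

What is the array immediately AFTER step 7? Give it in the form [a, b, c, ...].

Answer: [1, 5, 0, 3, 7, 6, 2, 4]

Derivation:
After 1 (rotate_left(2, 7, k=2)): [6, 3, 7, 0, 1, 2, 4, 5]
After 2 (rotate_left(5, 7, k=2)): [6, 3, 7, 0, 1, 5, 2, 4]
After 3 (swap(2, 4)): [6, 3, 1, 0, 7, 5, 2, 4]
After 4 (swap(3, 2)): [6, 3, 0, 1, 7, 5, 2, 4]
After 5 (swap(3, 0)): [1, 3, 0, 6, 7, 5, 2, 4]
After 6 (swap(3, 1)): [1, 6, 0, 3, 7, 5, 2, 4]
After 7 (swap(5, 1)): [1, 5, 0, 3, 7, 6, 2, 4]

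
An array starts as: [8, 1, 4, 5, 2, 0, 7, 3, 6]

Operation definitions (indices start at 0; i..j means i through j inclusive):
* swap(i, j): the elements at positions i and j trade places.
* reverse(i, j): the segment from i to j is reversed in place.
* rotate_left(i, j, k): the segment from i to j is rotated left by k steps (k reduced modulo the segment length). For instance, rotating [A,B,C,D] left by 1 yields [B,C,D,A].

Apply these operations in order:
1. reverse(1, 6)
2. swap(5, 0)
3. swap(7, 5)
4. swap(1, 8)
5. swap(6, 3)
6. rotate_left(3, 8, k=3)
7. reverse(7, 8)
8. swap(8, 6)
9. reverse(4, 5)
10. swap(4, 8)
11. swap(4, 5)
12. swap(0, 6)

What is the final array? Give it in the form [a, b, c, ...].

Answer: [5, 6, 0, 2, 8, 1, 4, 3, 7]

Derivation:
After 1 (reverse(1, 6)): [8, 7, 0, 2, 5, 4, 1, 3, 6]
After 2 (swap(5, 0)): [4, 7, 0, 2, 5, 8, 1, 3, 6]
After 3 (swap(7, 5)): [4, 7, 0, 2, 5, 3, 1, 8, 6]
After 4 (swap(1, 8)): [4, 6, 0, 2, 5, 3, 1, 8, 7]
After 5 (swap(6, 3)): [4, 6, 0, 1, 5, 3, 2, 8, 7]
After 6 (rotate_left(3, 8, k=3)): [4, 6, 0, 2, 8, 7, 1, 5, 3]
After 7 (reverse(7, 8)): [4, 6, 0, 2, 8, 7, 1, 3, 5]
After 8 (swap(8, 6)): [4, 6, 0, 2, 8, 7, 5, 3, 1]
After 9 (reverse(4, 5)): [4, 6, 0, 2, 7, 8, 5, 3, 1]
After 10 (swap(4, 8)): [4, 6, 0, 2, 1, 8, 5, 3, 7]
After 11 (swap(4, 5)): [4, 6, 0, 2, 8, 1, 5, 3, 7]
After 12 (swap(0, 6)): [5, 6, 0, 2, 8, 1, 4, 3, 7]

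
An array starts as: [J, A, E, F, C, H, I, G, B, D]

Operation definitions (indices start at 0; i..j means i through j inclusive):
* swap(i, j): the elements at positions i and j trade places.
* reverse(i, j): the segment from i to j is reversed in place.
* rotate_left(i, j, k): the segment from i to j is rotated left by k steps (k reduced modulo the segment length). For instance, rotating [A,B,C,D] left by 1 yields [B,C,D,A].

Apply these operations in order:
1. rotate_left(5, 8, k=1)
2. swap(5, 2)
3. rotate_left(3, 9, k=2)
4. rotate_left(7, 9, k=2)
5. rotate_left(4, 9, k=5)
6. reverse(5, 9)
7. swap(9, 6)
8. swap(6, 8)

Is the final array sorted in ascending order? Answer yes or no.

Answer: no

Derivation:
After 1 (rotate_left(5, 8, k=1)): [J, A, E, F, C, I, G, B, H, D]
After 2 (swap(5, 2)): [J, A, I, F, C, E, G, B, H, D]
After 3 (rotate_left(3, 9, k=2)): [J, A, I, E, G, B, H, D, F, C]
After 4 (rotate_left(7, 9, k=2)): [J, A, I, E, G, B, H, C, D, F]
After 5 (rotate_left(4, 9, k=5)): [J, A, I, E, F, G, B, H, C, D]
After 6 (reverse(5, 9)): [J, A, I, E, F, D, C, H, B, G]
After 7 (swap(9, 6)): [J, A, I, E, F, D, G, H, B, C]
After 8 (swap(6, 8)): [J, A, I, E, F, D, B, H, G, C]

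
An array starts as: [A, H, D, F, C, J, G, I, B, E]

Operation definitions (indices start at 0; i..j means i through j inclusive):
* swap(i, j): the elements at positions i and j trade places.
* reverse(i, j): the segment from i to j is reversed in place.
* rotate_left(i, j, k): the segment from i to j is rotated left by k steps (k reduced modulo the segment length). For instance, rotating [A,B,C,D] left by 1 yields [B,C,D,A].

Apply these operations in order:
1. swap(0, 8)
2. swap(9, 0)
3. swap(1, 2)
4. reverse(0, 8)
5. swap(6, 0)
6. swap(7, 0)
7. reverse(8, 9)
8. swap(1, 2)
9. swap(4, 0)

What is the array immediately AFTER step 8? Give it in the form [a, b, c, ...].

Answer: [D, G, I, J, C, F, A, H, B, E]

Derivation:
After 1 (swap(0, 8)): [B, H, D, F, C, J, G, I, A, E]
After 2 (swap(9, 0)): [E, H, D, F, C, J, G, I, A, B]
After 3 (swap(1, 2)): [E, D, H, F, C, J, G, I, A, B]
After 4 (reverse(0, 8)): [A, I, G, J, C, F, H, D, E, B]
After 5 (swap(6, 0)): [H, I, G, J, C, F, A, D, E, B]
After 6 (swap(7, 0)): [D, I, G, J, C, F, A, H, E, B]
After 7 (reverse(8, 9)): [D, I, G, J, C, F, A, H, B, E]
After 8 (swap(1, 2)): [D, G, I, J, C, F, A, H, B, E]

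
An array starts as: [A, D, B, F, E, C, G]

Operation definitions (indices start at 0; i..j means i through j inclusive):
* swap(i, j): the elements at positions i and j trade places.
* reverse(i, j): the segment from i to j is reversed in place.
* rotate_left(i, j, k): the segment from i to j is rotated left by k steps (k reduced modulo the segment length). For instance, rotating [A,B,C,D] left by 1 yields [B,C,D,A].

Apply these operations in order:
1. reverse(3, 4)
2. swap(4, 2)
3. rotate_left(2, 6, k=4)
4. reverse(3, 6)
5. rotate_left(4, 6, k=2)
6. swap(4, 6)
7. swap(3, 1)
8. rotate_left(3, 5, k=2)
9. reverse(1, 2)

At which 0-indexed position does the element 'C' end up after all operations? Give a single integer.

Answer: 2

Derivation:
After 1 (reverse(3, 4)): [A, D, B, E, F, C, G]
After 2 (swap(4, 2)): [A, D, F, E, B, C, G]
After 3 (rotate_left(2, 6, k=4)): [A, D, G, F, E, B, C]
After 4 (reverse(3, 6)): [A, D, G, C, B, E, F]
After 5 (rotate_left(4, 6, k=2)): [A, D, G, C, F, B, E]
After 6 (swap(4, 6)): [A, D, G, C, E, B, F]
After 7 (swap(3, 1)): [A, C, G, D, E, B, F]
After 8 (rotate_left(3, 5, k=2)): [A, C, G, B, D, E, F]
After 9 (reverse(1, 2)): [A, G, C, B, D, E, F]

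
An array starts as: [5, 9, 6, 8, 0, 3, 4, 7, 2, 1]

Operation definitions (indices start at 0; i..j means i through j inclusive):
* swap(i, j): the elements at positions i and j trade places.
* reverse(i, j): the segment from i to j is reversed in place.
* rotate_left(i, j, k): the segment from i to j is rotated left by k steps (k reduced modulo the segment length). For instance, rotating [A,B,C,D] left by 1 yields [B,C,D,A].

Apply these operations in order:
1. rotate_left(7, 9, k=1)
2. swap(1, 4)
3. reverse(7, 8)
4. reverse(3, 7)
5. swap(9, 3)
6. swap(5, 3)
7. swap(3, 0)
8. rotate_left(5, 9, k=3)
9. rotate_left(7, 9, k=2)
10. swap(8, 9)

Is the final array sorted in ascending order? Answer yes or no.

After 1 (rotate_left(7, 9, k=1)): [5, 9, 6, 8, 0, 3, 4, 2, 1, 7]
After 2 (swap(1, 4)): [5, 0, 6, 8, 9, 3, 4, 2, 1, 7]
After 3 (reverse(7, 8)): [5, 0, 6, 8, 9, 3, 4, 1, 2, 7]
After 4 (reverse(3, 7)): [5, 0, 6, 1, 4, 3, 9, 8, 2, 7]
After 5 (swap(9, 3)): [5, 0, 6, 7, 4, 3, 9, 8, 2, 1]
After 6 (swap(5, 3)): [5, 0, 6, 3, 4, 7, 9, 8, 2, 1]
After 7 (swap(3, 0)): [3, 0, 6, 5, 4, 7, 9, 8, 2, 1]
After 8 (rotate_left(5, 9, k=3)): [3, 0, 6, 5, 4, 2, 1, 7, 9, 8]
After 9 (rotate_left(7, 9, k=2)): [3, 0, 6, 5, 4, 2, 1, 8, 7, 9]
After 10 (swap(8, 9)): [3, 0, 6, 5, 4, 2, 1, 8, 9, 7]

Answer: no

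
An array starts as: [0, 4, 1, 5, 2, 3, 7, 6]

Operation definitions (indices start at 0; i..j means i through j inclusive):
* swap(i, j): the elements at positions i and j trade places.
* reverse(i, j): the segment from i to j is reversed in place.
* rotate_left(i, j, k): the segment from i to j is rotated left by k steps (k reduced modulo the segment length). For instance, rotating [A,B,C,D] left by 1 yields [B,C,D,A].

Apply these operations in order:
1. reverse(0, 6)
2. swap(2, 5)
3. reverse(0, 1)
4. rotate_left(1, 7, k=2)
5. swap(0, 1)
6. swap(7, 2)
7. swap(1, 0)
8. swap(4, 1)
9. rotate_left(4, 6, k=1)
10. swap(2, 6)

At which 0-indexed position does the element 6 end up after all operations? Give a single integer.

Answer: 4

Derivation:
After 1 (reverse(0, 6)): [7, 3, 2, 5, 1, 4, 0, 6]
After 2 (swap(2, 5)): [7, 3, 4, 5, 1, 2, 0, 6]
After 3 (reverse(0, 1)): [3, 7, 4, 5, 1, 2, 0, 6]
After 4 (rotate_left(1, 7, k=2)): [3, 5, 1, 2, 0, 6, 7, 4]
After 5 (swap(0, 1)): [5, 3, 1, 2, 0, 6, 7, 4]
After 6 (swap(7, 2)): [5, 3, 4, 2, 0, 6, 7, 1]
After 7 (swap(1, 0)): [3, 5, 4, 2, 0, 6, 7, 1]
After 8 (swap(4, 1)): [3, 0, 4, 2, 5, 6, 7, 1]
After 9 (rotate_left(4, 6, k=1)): [3, 0, 4, 2, 6, 7, 5, 1]
After 10 (swap(2, 6)): [3, 0, 5, 2, 6, 7, 4, 1]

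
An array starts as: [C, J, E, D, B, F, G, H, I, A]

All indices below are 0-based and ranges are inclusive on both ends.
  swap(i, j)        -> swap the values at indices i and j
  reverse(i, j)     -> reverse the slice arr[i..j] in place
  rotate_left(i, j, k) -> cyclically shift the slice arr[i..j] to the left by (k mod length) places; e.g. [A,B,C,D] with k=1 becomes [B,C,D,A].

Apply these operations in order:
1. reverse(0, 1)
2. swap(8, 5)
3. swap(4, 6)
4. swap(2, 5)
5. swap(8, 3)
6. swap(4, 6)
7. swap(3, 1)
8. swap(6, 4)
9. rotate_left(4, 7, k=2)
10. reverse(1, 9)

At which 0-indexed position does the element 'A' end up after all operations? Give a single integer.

After 1 (reverse(0, 1)): [J, C, E, D, B, F, G, H, I, A]
After 2 (swap(8, 5)): [J, C, E, D, B, I, G, H, F, A]
After 3 (swap(4, 6)): [J, C, E, D, G, I, B, H, F, A]
After 4 (swap(2, 5)): [J, C, I, D, G, E, B, H, F, A]
After 5 (swap(8, 3)): [J, C, I, F, G, E, B, H, D, A]
After 6 (swap(4, 6)): [J, C, I, F, B, E, G, H, D, A]
After 7 (swap(3, 1)): [J, F, I, C, B, E, G, H, D, A]
After 8 (swap(6, 4)): [J, F, I, C, G, E, B, H, D, A]
After 9 (rotate_left(4, 7, k=2)): [J, F, I, C, B, H, G, E, D, A]
After 10 (reverse(1, 9)): [J, A, D, E, G, H, B, C, I, F]

Answer: 1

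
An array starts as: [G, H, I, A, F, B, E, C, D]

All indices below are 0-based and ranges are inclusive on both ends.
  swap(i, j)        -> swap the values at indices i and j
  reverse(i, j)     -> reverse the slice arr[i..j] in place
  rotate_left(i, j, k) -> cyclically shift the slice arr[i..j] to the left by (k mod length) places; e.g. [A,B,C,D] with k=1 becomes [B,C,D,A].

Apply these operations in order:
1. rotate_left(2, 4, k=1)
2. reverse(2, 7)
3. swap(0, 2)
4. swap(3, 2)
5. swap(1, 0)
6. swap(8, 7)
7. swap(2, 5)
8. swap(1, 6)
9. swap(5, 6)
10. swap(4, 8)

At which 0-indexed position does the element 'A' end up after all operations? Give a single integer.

After 1 (rotate_left(2, 4, k=1)): [G, H, A, F, I, B, E, C, D]
After 2 (reverse(2, 7)): [G, H, C, E, B, I, F, A, D]
After 3 (swap(0, 2)): [C, H, G, E, B, I, F, A, D]
After 4 (swap(3, 2)): [C, H, E, G, B, I, F, A, D]
After 5 (swap(1, 0)): [H, C, E, G, B, I, F, A, D]
After 6 (swap(8, 7)): [H, C, E, G, B, I, F, D, A]
After 7 (swap(2, 5)): [H, C, I, G, B, E, F, D, A]
After 8 (swap(1, 6)): [H, F, I, G, B, E, C, D, A]
After 9 (swap(5, 6)): [H, F, I, G, B, C, E, D, A]
After 10 (swap(4, 8)): [H, F, I, G, A, C, E, D, B]

Answer: 4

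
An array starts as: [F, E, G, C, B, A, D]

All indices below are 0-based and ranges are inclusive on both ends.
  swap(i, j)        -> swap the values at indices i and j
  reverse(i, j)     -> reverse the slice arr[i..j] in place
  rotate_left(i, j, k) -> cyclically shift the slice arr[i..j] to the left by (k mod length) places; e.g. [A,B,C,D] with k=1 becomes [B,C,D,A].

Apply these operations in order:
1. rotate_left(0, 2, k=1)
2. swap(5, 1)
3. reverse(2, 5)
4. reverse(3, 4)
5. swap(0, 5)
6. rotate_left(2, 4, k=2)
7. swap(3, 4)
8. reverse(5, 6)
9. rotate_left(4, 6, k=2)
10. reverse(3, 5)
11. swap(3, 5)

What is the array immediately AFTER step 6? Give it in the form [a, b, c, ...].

After 1 (rotate_left(0, 2, k=1)): [E, G, F, C, B, A, D]
After 2 (swap(5, 1)): [E, A, F, C, B, G, D]
After 3 (reverse(2, 5)): [E, A, G, B, C, F, D]
After 4 (reverse(3, 4)): [E, A, G, C, B, F, D]
After 5 (swap(0, 5)): [F, A, G, C, B, E, D]
After 6 (rotate_left(2, 4, k=2)): [F, A, B, G, C, E, D]

Answer: [F, A, B, G, C, E, D]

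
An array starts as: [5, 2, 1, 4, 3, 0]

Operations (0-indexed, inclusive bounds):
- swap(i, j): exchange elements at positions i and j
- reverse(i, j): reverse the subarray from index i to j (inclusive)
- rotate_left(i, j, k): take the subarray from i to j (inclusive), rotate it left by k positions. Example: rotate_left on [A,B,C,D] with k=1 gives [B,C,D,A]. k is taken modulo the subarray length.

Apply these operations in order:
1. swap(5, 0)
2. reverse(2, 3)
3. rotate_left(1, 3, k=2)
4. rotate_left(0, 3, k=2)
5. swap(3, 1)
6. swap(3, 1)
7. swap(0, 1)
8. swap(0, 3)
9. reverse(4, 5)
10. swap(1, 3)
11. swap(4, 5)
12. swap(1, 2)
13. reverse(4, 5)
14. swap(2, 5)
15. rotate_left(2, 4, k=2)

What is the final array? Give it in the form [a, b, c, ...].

After 1 (swap(5, 0)): [0, 2, 1, 4, 3, 5]
After 2 (reverse(2, 3)): [0, 2, 4, 1, 3, 5]
After 3 (rotate_left(1, 3, k=2)): [0, 1, 2, 4, 3, 5]
After 4 (rotate_left(0, 3, k=2)): [2, 4, 0, 1, 3, 5]
After 5 (swap(3, 1)): [2, 1, 0, 4, 3, 5]
After 6 (swap(3, 1)): [2, 4, 0, 1, 3, 5]
After 7 (swap(0, 1)): [4, 2, 0, 1, 3, 5]
After 8 (swap(0, 3)): [1, 2, 0, 4, 3, 5]
After 9 (reverse(4, 5)): [1, 2, 0, 4, 5, 3]
After 10 (swap(1, 3)): [1, 4, 0, 2, 5, 3]
After 11 (swap(4, 5)): [1, 4, 0, 2, 3, 5]
After 12 (swap(1, 2)): [1, 0, 4, 2, 3, 5]
After 13 (reverse(4, 5)): [1, 0, 4, 2, 5, 3]
After 14 (swap(2, 5)): [1, 0, 3, 2, 5, 4]
After 15 (rotate_left(2, 4, k=2)): [1, 0, 5, 3, 2, 4]

Answer: [1, 0, 5, 3, 2, 4]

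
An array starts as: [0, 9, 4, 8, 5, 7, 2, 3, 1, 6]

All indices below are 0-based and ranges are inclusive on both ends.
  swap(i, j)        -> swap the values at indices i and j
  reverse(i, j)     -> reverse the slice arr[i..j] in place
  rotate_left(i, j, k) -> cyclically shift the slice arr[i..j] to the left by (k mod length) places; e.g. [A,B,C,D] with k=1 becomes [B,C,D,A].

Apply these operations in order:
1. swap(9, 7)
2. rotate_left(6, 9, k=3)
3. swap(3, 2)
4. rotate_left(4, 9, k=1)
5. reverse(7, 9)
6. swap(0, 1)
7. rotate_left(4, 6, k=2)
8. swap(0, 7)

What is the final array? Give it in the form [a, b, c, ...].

Answer: [5, 0, 8, 4, 2, 7, 3, 9, 1, 6]

Derivation:
After 1 (swap(9, 7)): [0, 9, 4, 8, 5, 7, 2, 6, 1, 3]
After 2 (rotate_left(6, 9, k=3)): [0, 9, 4, 8, 5, 7, 3, 2, 6, 1]
After 3 (swap(3, 2)): [0, 9, 8, 4, 5, 7, 3, 2, 6, 1]
After 4 (rotate_left(4, 9, k=1)): [0, 9, 8, 4, 7, 3, 2, 6, 1, 5]
After 5 (reverse(7, 9)): [0, 9, 8, 4, 7, 3, 2, 5, 1, 6]
After 6 (swap(0, 1)): [9, 0, 8, 4, 7, 3, 2, 5, 1, 6]
After 7 (rotate_left(4, 6, k=2)): [9, 0, 8, 4, 2, 7, 3, 5, 1, 6]
After 8 (swap(0, 7)): [5, 0, 8, 4, 2, 7, 3, 9, 1, 6]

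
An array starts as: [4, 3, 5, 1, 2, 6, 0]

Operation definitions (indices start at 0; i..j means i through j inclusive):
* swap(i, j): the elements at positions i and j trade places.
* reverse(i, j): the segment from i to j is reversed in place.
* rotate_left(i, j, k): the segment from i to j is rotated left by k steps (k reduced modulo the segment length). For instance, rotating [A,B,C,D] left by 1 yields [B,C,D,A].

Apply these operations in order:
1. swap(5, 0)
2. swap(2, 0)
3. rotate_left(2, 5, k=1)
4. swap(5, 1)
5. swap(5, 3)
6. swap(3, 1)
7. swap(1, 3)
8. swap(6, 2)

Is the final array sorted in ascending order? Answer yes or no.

After 1 (swap(5, 0)): [6, 3, 5, 1, 2, 4, 0]
After 2 (swap(2, 0)): [5, 3, 6, 1, 2, 4, 0]
After 3 (rotate_left(2, 5, k=1)): [5, 3, 1, 2, 4, 6, 0]
After 4 (swap(5, 1)): [5, 6, 1, 2, 4, 3, 0]
After 5 (swap(5, 3)): [5, 6, 1, 3, 4, 2, 0]
After 6 (swap(3, 1)): [5, 3, 1, 6, 4, 2, 0]
After 7 (swap(1, 3)): [5, 6, 1, 3, 4, 2, 0]
After 8 (swap(6, 2)): [5, 6, 0, 3, 4, 2, 1]

Answer: no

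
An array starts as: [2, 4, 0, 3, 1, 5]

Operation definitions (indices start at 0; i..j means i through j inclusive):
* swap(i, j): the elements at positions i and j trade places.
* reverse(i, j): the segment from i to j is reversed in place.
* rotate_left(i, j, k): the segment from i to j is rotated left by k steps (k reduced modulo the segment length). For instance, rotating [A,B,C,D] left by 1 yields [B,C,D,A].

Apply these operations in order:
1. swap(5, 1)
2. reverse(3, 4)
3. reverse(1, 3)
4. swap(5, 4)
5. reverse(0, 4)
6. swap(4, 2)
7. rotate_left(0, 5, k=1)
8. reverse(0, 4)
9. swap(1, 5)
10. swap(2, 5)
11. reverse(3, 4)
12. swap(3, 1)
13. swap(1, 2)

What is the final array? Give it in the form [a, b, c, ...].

After 1 (swap(5, 1)): [2, 5, 0, 3, 1, 4]
After 2 (reverse(3, 4)): [2, 5, 0, 1, 3, 4]
After 3 (reverse(1, 3)): [2, 1, 0, 5, 3, 4]
After 4 (swap(5, 4)): [2, 1, 0, 5, 4, 3]
After 5 (reverse(0, 4)): [4, 5, 0, 1, 2, 3]
After 6 (swap(4, 2)): [4, 5, 2, 1, 0, 3]
After 7 (rotate_left(0, 5, k=1)): [5, 2, 1, 0, 3, 4]
After 8 (reverse(0, 4)): [3, 0, 1, 2, 5, 4]
After 9 (swap(1, 5)): [3, 4, 1, 2, 5, 0]
After 10 (swap(2, 5)): [3, 4, 0, 2, 5, 1]
After 11 (reverse(3, 4)): [3, 4, 0, 5, 2, 1]
After 12 (swap(3, 1)): [3, 5, 0, 4, 2, 1]
After 13 (swap(1, 2)): [3, 0, 5, 4, 2, 1]

Answer: [3, 0, 5, 4, 2, 1]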